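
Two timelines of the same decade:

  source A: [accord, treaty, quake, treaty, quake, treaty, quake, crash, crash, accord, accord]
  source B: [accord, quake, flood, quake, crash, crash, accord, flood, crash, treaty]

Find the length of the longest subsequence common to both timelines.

Pick accord [1,1], then quake [3,2], then quake [7,4], then crash [8,5], then crash [9,6], then accord [10,7]; all 6 events appear in both, in order, and the DP table's final entry dp[11][10] is also 6, so no common subsequence is longer.

6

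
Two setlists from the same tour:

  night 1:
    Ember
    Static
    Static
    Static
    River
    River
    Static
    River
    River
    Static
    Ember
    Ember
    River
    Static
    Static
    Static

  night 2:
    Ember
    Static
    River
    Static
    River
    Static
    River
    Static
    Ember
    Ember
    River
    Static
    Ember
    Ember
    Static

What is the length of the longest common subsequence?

12

One common subsequence of length 12: Ember [1,1]; then Static [2,2]; then Static [4,4]; then River [6,5]; then Static [7,6]; then River [9,7]; then Static [10,8]; then Ember [11,9]; then Ember [12,10]; then River [13,11]; then Static [14,12]; then Static [16,15]. Since dp[16][15] = 12, nothing longer is possible.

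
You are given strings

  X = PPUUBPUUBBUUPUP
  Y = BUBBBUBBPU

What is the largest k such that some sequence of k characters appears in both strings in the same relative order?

7

Match U at X[3]=Y[2], B at X[5]=Y[5], U at X[8]=Y[6], B at X[9]=Y[7], B at X[10]=Y[8], P at X[13]=Y[9], U at X[14]=Y[10] — 7 characters in the same relative order in both. dp[15][10] = 7 confirms this is the maximum.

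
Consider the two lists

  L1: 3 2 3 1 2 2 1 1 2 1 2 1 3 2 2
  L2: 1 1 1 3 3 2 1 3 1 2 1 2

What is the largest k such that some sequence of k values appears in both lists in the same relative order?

Match 3 (L1 #1, L2 #4); then 3 (L1 #3, L2 #5); then 2 (L1 #6, L2 #6); then 1 (L1 #7, L2 #7); then 1 (L1 #10, L2 #9); then 2 (L1 #11, L2 #10); then 1 (L1 #12, L2 #11); then 2 (L1 #15, L2 #12) — 8 values in the same relative order in both. Since dp[15][12] = 8, nothing longer is possible.

8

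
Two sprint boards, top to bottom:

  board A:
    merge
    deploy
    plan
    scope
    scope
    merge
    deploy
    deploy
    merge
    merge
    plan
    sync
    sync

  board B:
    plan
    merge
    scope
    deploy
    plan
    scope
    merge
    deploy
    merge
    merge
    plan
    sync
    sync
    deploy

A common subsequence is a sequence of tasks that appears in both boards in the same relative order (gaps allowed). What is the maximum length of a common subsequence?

11

Match merge (board A #1, board B #2), then deploy (board A #2, board B #4), then plan (board A #3, board B #5), then scope (board A #5, board B #6), then merge (board A #6, board B #7), then deploy (board A #8, board B #8), then merge (board A #9, board B #9), then merge (board A #10, board B #10), then plan (board A #11, board B #11), then sync (board A #12, board B #12), then sync (board A #13, board B #13) — 11 tasks in the same relative order in both. The LCS DP gives dp[13][14] = 11, so this is optimal.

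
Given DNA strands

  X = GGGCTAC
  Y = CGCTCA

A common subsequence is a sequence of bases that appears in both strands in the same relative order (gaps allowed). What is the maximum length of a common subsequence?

4

Let dp[i][j] be the LCS length of the first i bases of X and the first j bases of Y. dp[i][j] = dp[i-1][j-1]+1 when the i-th and j-th bases match, else max(dp[i-1][j], dp[i][j-1]).
    ·  C  G  C  T  C  A
 ·  0  0  0  0  0  0  0
 G  0  0  1  1  1  1  1
 G  0  0  1  1  1  1  1
 G  0  0  1  1  1  1  1
 C  0  1  1  2  2  2  2
 T  0  1  1  2  3  3  3
 A  0  1  1  2  3  3  4
 C  0  1  1  2  3  4  4
dp[7][6] = 4. One LCS (by backtracking along matches): GCTA.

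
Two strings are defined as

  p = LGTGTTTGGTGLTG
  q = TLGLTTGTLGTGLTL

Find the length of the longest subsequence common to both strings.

One common subsequence of length 10: L at p[1]=q[2], then G at p[2]=q[3], then T at p[3]=q[6], then G at p[4]=q[7], then T at p[5]=q[8], then G at p[9]=q[10], then T at p[10]=q[11], then G at p[11]=q[12], then L at p[12]=q[13], then T at p[13]=q[14]. dp[14][15] = 10 confirms this is the maximum.

10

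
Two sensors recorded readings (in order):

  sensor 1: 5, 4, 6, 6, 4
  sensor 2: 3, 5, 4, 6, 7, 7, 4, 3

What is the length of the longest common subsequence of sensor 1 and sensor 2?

Match 5 at sensor 1[1]=sensor 2[2], then 4 at sensor 1[2]=sensor 2[3], then 6 at sensor 1[3]=sensor 2[4], then 4 at sensor 1[5]=sensor 2[7] — 4 values in the same relative order in both. Since dp[5][8] = 4, nothing longer is possible.

4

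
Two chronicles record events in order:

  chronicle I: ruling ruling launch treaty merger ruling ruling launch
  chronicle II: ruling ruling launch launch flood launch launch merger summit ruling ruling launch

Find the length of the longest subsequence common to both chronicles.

Taking ruling [1,1]; then ruling [2,2]; then launch [3,7]; then merger [5,8]; then ruling [6,10]; then ruling [7,11]; then launch [8,12] gives a common subsequence of length 7, and the DP table's final entry dp[8][12] is also 7, so no common subsequence is longer.

7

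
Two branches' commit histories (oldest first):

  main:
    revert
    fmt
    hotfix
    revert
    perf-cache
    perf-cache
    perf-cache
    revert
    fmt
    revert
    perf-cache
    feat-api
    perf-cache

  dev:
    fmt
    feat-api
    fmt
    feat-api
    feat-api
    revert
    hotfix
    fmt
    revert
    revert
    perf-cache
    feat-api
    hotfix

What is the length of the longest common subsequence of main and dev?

Taking revert at main[1]=dev[6], fmt at main[2]=dev[8], revert at main[8]=dev[9], revert at main[10]=dev[10], perf-cache at main[11]=dev[11], feat-api at main[12]=dev[12] gives a common subsequence of length 6. Since dp[13][13] = 6, nothing longer is possible.

6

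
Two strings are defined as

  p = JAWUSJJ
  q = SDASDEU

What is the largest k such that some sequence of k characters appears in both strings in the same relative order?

2

Pick A [2,3], U [4,7]; all 2 characters appear in both, in order. dp[7][7] = 2 confirms this is the maximum.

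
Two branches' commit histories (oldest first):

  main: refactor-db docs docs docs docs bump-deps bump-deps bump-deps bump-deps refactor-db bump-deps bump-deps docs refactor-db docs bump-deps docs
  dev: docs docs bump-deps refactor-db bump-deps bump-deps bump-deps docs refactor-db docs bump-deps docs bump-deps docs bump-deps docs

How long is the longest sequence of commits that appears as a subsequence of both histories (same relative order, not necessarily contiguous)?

12

Match docs [4,1], then docs [5,2], then bump-deps [6,3], then bump-deps [7,5], then bump-deps [8,6], then bump-deps [9,7], then refactor-db [10,9], then bump-deps [11,11], then bump-deps [12,13], then docs [15,14], then bump-deps [16,15], then docs [17,16] — 12 commits in the same relative order in both. The LCS DP gives dp[17][16] = 12, so this is optimal.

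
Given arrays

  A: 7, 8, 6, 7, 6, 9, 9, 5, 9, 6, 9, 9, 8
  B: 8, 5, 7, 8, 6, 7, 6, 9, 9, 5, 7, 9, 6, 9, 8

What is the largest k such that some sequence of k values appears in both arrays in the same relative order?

12

Match 7 at A[1]=B[3], then 8 at A[2]=B[4], then 6 at A[3]=B[5], then 7 at A[4]=B[6], then 6 at A[5]=B[7], then 9 at A[6]=B[8], then 9 at A[7]=B[9], then 5 at A[8]=B[10], then 9 at A[9]=B[12], then 6 at A[10]=B[13], then 9 at A[12]=B[14], then 8 at A[13]=B[15] — 12 values in the same relative order in both. The LCS DP gives dp[13][15] = 12, so this is optimal.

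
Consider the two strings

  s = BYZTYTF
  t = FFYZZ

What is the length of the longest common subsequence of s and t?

Match Y (s #2, t #3), Z (s #3, t #5) — 2 characters in the same relative order in both. Since dp[7][5] = 2, nothing longer is possible.

2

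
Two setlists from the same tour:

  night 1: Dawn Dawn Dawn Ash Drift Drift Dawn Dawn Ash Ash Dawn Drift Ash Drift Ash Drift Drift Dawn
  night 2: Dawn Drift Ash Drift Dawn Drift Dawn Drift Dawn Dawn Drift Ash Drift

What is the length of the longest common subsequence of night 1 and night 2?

10

Match Dawn at night 1[1]=night 2[1], Ash at night 1[4]=night 2[3], Drift at night 1[5]=night 2[4], Drift at night 1[6]=night 2[6], Dawn at night 1[7]=night 2[7], Dawn at night 1[8]=night 2[9], Dawn at night 1[11]=night 2[10], Drift at night 1[14]=night 2[11], Ash at night 1[15]=night 2[12], Drift at night 1[17]=night 2[13] — 10 songs in the same relative order in both, and the DP table's final entry dp[18][13] is also 10, so no common subsequence is longer.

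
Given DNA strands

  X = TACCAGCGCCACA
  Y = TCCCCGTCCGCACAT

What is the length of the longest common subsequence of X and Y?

10

Pick T at X[1]=Y[1]; then C at X[3]=Y[4]; then C at X[4]=Y[5]; then G at X[6]=Y[6]; then C at X[7]=Y[9]; then G at X[8]=Y[10]; then C at X[10]=Y[11]; then A at X[11]=Y[12]; then C at X[12]=Y[13]; then A at X[13]=Y[14]; all 10 bases appear in both, in order. dp[13][15] = 10 confirms this is the maximum.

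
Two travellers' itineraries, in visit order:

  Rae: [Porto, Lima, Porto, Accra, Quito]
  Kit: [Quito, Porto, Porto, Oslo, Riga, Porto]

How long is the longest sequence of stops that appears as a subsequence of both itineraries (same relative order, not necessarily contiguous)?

2

Taking Porto at Rae[1]=Kit[3]; then Porto at Rae[3]=Kit[6] gives a common subsequence of length 2. The LCS DP gives dp[5][6] = 2, so this is optimal.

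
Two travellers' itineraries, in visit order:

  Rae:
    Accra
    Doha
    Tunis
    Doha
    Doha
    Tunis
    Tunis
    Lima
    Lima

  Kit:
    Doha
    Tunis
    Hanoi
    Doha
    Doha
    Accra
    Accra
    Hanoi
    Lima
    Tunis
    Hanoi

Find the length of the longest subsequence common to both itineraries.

Taking Doha [2,1], Tunis [3,2], Doha [4,4], Doha [5,5], Tunis [6,10] gives a common subsequence of length 5. dp[9][11] = 5 confirms this is the maximum.

5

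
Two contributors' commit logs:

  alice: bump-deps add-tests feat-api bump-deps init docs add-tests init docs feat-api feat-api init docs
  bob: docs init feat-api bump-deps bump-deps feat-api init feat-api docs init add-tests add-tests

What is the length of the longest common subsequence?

One common subsequence of length 6: docs [6,1], init [8,2], feat-api [10,3], feat-api [11,6], init [12,7], docs [13,9], and the DP table's final entry dp[13][12] is also 6, so no common subsequence is longer.

6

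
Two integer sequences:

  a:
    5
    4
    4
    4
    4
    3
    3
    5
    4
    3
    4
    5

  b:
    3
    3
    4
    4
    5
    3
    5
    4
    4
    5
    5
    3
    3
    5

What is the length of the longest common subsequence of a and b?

One common subsequence of length 7: 4 (a #2, b #3), then 4 (a #3, b #4), then 4 (a #4, b #8), then 4 (a #5, b #9), then 3 (a #7, b #12), then 3 (a #10, b #13), then 5 (a #12, b #14). Since dp[12][14] = 7, nothing longer is possible.

7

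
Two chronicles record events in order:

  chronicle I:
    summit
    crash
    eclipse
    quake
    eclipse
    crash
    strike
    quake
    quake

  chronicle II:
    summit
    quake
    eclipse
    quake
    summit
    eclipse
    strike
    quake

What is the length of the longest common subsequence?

6

Taking summit [1,1]; then eclipse [3,3]; then quake [4,4]; then eclipse [5,6]; then strike [7,7]; then quake [9,8] gives a common subsequence of length 6. Since dp[9][8] = 6, nothing longer is possible.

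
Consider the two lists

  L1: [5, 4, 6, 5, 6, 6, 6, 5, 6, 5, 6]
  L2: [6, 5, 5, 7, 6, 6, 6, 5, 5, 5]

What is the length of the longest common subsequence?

Let dp[i][j] be the LCS length of the first i values of L1 and the first j values of L2. dp[i][j] = dp[i-1][j-1]+1 when the i-th and j-th values match, else max(dp[i-1][j], dp[i][j-1]).
    ·  6  5  5  7  6  6  6  5  5  5
 ·  0  0  0  0  0  0  0  0  0  0  0
 5  0  0  1  1  1  1  1  1  1  1  1
 4  0  0  1  1  1  1  1  1  1  1  1
 6  0  1  1  1  1  2  2  2  2  2  2
 5  0  1  2  2  2  2  2  2  3  3  3
 6  0  1  2  2  2  3  3  3  3  3  3
 6  0  1  2  2  2  3  4  4  4  4  4
 6  0  1  2  2  2  3  4  5  5  5  5
 5  0  1  2  3  3  3  4  5  6  6  6
 6  0  1  2  3  3  4  4  5  6  6  6
 5  0  1  2  3  3  4  4  5  6  7  7
 6  0  1  2  3  3  4  5  5  6  7  7
dp[11][10] = 7. One LCS (by backtracking along matches): 5, 5, 6, 6, 6, 5, 5.

7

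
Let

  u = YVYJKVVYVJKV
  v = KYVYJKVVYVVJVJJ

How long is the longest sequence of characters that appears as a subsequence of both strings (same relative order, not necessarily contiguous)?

Taking Y [1,2]; then V [2,3]; then Y [3,4]; then J [4,5]; then K [5,6]; then V [6,7]; then V [7,8]; then Y [8,9]; then V [9,11]; then J [10,12]; then V [12,13] gives a common subsequence of length 11, and the DP table's final entry dp[12][15] is also 11, so no common subsequence is longer.

11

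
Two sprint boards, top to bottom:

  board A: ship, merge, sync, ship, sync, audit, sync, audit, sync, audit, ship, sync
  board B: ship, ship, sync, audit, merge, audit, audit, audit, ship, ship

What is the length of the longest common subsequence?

One common subsequence of length 7: ship [1,1] → ship [4,2] → sync [5,3] → audit [6,6] → audit [8,7] → audit [10,8] → ship [11,10]. Since dp[12][10] = 7, nothing longer is possible.

7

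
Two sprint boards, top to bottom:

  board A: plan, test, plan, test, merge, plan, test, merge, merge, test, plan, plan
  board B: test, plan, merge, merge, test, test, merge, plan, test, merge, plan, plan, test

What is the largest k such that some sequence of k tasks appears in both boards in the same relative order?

9

Taking plan (board A #1, board B #2), then test (board A #2, board B #5), then test (board A #4, board B #6), then merge (board A #5, board B #7), then plan (board A #6, board B #8), then test (board A #7, board B #9), then merge (board A #9, board B #10), then plan (board A #11, board B #11), then plan (board A #12, board B #12) gives a common subsequence of length 9. The LCS DP gives dp[12][13] = 9, so this is optimal.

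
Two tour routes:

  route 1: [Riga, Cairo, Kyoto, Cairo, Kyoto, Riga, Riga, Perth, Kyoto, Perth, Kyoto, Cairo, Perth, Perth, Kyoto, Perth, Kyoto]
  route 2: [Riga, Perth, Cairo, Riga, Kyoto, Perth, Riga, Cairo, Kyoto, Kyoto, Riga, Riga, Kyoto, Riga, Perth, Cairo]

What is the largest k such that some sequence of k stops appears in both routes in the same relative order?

Pick Riga (route 1 #1, route 2 #1), Cairo (route 1 #2, route 2 #3), Kyoto (route 1 #3, route 2 #5), Cairo (route 1 #4, route 2 #8), Kyoto (route 1 #5, route 2 #10), Riga (route 1 #6, route 2 #11), Riga (route 1 #7, route 2 #12), Kyoto (route 1 #9, route 2 #13), Perth (route 1 #10, route 2 #15), Cairo (route 1 #12, route 2 #16); all 10 stops appear in both, in order. dp[17][16] = 10 confirms this is the maximum.

10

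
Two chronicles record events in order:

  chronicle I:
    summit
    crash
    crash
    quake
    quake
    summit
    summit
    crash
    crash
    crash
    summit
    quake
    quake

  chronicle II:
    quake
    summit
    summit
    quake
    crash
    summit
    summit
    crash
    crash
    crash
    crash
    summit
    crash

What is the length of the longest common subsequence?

One common subsequence of length 8: summit (chronicle I #1, chronicle II #3), then crash (chronicle I #3, chronicle II #5), then summit (chronicle I #6, chronicle II #6), then summit (chronicle I #7, chronicle II #7), then crash (chronicle I #8, chronicle II #9), then crash (chronicle I #9, chronicle II #10), then crash (chronicle I #10, chronicle II #11), then summit (chronicle I #11, chronicle II #12), and the DP table's final entry dp[13][13] is also 8, so no common subsequence is longer.

8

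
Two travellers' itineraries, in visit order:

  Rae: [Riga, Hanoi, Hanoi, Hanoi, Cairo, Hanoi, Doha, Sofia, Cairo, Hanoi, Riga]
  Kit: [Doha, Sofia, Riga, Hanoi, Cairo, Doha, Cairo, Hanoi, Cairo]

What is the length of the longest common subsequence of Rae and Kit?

6

Taking Riga (Rae #1, Kit #3), Hanoi (Rae #4, Kit #4), Cairo (Rae #5, Kit #5), Doha (Rae #7, Kit #6), Cairo (Rae #9, Kit #7), Hanoi (Rae #10, Kit #8) gives a common subsequence of length 6. The LCS DP gives dp[11][9] = 6, so this is optimal.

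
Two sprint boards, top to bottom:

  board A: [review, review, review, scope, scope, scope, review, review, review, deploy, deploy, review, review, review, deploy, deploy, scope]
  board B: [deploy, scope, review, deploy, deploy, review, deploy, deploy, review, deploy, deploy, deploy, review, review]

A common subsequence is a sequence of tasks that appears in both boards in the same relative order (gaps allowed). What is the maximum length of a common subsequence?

8

Match scope [6,2]; then review [7,3]; then review [8,6]; then review [9,9]; then deploy [10,11]; then deploy [11,12]; then review [13,13]; then review [14,14] — 8 tasks in the same relative order in both. dp[17][14] = 8 confirms this is the maximum.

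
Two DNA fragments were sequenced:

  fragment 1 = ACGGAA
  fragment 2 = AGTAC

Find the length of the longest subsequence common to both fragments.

3

One common subsequence of length 3: A (fragment 1 #1, fragment 2 #1) → G (fragment 1 #3, fragment 2 #2) → A (fragment 1 #5, fragment 2 #4). Since dp[6][5] = 3, nothing longer is possible.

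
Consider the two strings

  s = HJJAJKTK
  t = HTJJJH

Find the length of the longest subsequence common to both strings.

4

Let dp[i][j] be the LCS length of the first i characters of s and the first j characters of t. dp[i][j] = dp[i-1][j-1]+1 when the i-th and j-th characters match, else max(dp[i-1][j], dp[i][j-1]).
    ·  H  T  J  J  J  H
 ·  0  0  0  0  0  0  0
 H  0  1  1  1  1  1  1
 J  0  1  1  2  2  2  2
 J  0  1  1  2  3  3  3
 A  0  1  1  2  3  3  3
 J  0  1  1  2  3  4  4
 K  0  1  1  2  3  4  4
 T  0  1  2  2  3  4  4
 K  0  1  2  2  3  4  4
dp[8][6] = 4. One LCS (by backtracking along matches): HJJJ.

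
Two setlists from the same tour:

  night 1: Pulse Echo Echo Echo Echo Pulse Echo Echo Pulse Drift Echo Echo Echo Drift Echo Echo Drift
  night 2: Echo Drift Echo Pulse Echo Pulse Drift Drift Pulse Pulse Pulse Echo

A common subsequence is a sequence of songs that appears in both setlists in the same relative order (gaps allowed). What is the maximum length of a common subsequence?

8

Pick Echo [2,1], then Echo [5,3], then Pulse [6,4], then Echo [8,5], then Pulse [9,6], then Drift [10,7], then Drift [14,8], then Echo [16,12]; all 8 songs appear in both, in order. The LCS DP gives dp[17][12] = 8, so this is optimal.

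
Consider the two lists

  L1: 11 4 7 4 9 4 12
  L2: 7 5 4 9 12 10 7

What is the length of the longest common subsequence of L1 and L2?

4

Taking 7 at L1[3]=L2[1], then 4 at L1[4]=L2[3], then 9 at L1[5]=L2[4], then 12 at L1[7]=L2[5] gives a common subsequence of length 4. The LCS DP gives dp[7][7] = 4, so this is optimal.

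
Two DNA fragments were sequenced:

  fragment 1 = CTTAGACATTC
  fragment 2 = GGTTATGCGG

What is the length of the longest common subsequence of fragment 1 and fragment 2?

Let dp[i][j] be the LCS length of the first i bases of fragment 1 and the first j bases of fragment 2. dp[i][j] = dp[i-1][j-1]+1 when the i-th and j-th bases match, else max(dp[i-1][j], dp[i][j-1]).
    ·  G  G  T  T  A  T  G  C  G  G
 ·  0  0  0  0  0  0  0  0  0  0  0
 C  0  0  0  0  0  0  0  0  1  1  1
 T  0  0  0  1  1  1  1  1  1  1  1
 T  0  0  0  1  2  2  2  2  2  2  2
 A  0  0  0  1  2  3  3  3  3  3  3
 G  0  1  1  1  2  3  3  4  4  4  4
 A  0  1  1  1  2  3  3  4  4  4  4
 C  0  1  1  1  2  3  3  4  5  5  5
 A  0  1  1  1  2  3  3  4  5  5  5
 T  0  1  1  2  2  3  4  4  5  5  5
 T  0  1  1  2  3  3  4  4  5  5  5
 C  0  1  1  2  3  3  4  4  5  5  5
dp[11][10] = 5. One LCS (by backtracking along matches): TTAGC.

5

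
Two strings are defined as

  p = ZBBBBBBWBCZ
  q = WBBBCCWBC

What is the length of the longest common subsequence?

Pick B [2,2] → B [3,3] → B [4,4] → W [8,7] → B [9,8] → C [10,9]; all 6 characters appear in both, in order, and the DP table's final entry dp[11][9] is also 6, so no common subsequence is longer.

6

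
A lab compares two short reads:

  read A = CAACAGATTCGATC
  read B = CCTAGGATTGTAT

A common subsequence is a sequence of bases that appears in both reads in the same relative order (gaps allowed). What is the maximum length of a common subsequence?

Match C (read A #1, read B #1); then C (read A #4, read B #2); then A (read A #5, read B #4); then G (read A #6, read B #6); then A (read A #7, read B #7); then T (read A #8, read B #8); then T (read A #9, read B #9); then G (read A #11, read B #10); then A (read A #12, read B #12); then T (read A #13, read B #13) — 10 bases in the same relative order in both. Since dp[14][13] = 10, nothing longer is possible.

10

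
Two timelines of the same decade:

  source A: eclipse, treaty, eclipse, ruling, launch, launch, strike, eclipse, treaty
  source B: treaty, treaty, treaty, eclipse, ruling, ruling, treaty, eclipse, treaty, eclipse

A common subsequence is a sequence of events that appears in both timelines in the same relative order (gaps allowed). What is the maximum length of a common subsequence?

5

Match treaty at source A[2]=source B[3]; then eclipse at source A[3]=source B[4]; then ruling at source A[4]=source B[6]; then eclipse at source A[8]=source B[8]; then treaty at source A[9]=source B[9] — 5 events in the same relative order in both. Since dp[9][10] = 5, nothing longer is possible.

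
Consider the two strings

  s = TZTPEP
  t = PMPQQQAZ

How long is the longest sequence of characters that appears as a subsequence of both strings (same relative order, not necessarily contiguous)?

Let dp[i][j] be the LCS length of the first i characters of s and the first j characters of t. dp[i][j] = dp[i-1][j-1]+1 when the i-th and j-th characters match, else max(dp[i-1][j], dp[i][j-1]).
    ·  P  M  P  Q  Q  Q  A  Z
 ·  0  0  0  0  0  0  0  0  0
 T  0  0  0  0  0  0  0  0  0
 Z  0  0  0  0  0  0  0  0  1
 T  0  0  0  0  0  0  0  0  1
 P  0  1  1  1  1  1  1  1  1
 E  0  1  1  1  1  1  1  1  1
 P  0  1  1  2  2  2  2  2  2
dp[6][8] = 2. One LCS (by backtracking along matches): PP.

2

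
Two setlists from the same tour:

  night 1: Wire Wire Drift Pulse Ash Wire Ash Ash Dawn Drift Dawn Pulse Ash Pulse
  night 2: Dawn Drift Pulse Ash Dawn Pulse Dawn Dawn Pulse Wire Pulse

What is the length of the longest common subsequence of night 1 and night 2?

Taking Drift at night 1[3]=night 2[2], then Pulse at night 1[4]=night 2[3], then Ash at night 1[5]=night 2[4], then Dawn at night 1[9]=night 2[7], then Dawn at night 1[11]=night 2[8], then Pulse at night 1[12]=night 2[9], then Pulse at night 1[14]=night 2[11] gives a common subsequence of length 7. Since dp[14][11] = 7, nothing longer is possible.

7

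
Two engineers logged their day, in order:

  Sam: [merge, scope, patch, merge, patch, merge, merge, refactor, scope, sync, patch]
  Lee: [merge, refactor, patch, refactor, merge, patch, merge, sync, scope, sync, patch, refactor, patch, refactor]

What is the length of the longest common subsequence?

8

One common subsequence of length 8: merge (Sam #1, Lee #1); then patch (Sam #3, Lee #3); then merge (Sam #4, Lee #5); then patch (Sam #5, Lee #6); then merge (Sam #6, Lee #7); then scope (Sam #9, Lee #9); then sync (Sam #10, Lee #10); then patch (Sam #11, Lee #13). Since dp[11][14] = 8, nothing longer is possible.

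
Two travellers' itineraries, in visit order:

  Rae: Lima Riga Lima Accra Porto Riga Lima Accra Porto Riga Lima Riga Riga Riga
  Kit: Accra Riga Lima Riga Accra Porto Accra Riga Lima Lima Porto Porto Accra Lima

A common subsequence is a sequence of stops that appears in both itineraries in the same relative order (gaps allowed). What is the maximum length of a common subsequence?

Match Lima (Rae #1, Kit #3), then Riga (Rae #2, Kit #4), then Accra (Rae #4, Kit #5), then Porto (Rae #5, Kit #6), then Riga (Rae #6, Kit #8), then Lima (Rae #7, Kit #10), then Accra (Rae #8, Kit #13), then Lima (Rae #11, Kit #14) — 8 stops in the same relative order in both. dp[14][14] = 8 confirms this is the maximum.

8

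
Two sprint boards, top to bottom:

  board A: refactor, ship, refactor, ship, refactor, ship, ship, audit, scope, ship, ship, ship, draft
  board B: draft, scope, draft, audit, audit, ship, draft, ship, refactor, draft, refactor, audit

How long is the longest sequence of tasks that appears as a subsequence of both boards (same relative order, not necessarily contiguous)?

One common subsequence of length 4: ship (board A #2, board B #8), refactor (board A #3, board B #9), refactor (board A #5, board B #11), audit (board A #8, board B #12). Since dp[13][12] = 4, nothing longer is possible.

4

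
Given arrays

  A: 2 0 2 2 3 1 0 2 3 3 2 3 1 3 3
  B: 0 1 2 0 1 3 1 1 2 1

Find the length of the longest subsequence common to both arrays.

6

One common subsequence of length 6: 2 at A[1]=B[3], 0 at A[2]=B[4], 3 at A[5]=B[6], 1 at A[6]=B[8], 2 at A[11]=B[9], 1 at A[13]=B[10]. The LCS DP gives dp[15][10] = 6, so this is optimal.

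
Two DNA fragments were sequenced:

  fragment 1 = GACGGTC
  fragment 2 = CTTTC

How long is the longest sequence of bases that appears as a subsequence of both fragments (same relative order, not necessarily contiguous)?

Match C (fragment 1 #3, fragment 2 #1) → T (fragment 1 #6, fragment 2 #4) → C (fragment 1 #7, fragment 2 #5) — 3 bases in the same relative order in both, and the DP table's final entry dp[7][5] is also 3, so no common subsequence is longer.

3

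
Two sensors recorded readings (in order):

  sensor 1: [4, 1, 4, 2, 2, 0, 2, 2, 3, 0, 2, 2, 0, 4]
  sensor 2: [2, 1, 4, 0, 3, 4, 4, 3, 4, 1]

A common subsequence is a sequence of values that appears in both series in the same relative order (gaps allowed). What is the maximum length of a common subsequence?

5

Let dp[i][j] be the LCS length of the first i values of sensor 1 and the first j values of sensor 2. dp[i][j] = dp[i-1][j-1]+1 when the i-th and j-th values match, else max(dp[i-1][j], dp[i][j-1]).
    ·  2  1  4  0  3  4  4  3  4  1
 ·  0  0  0  0  0  0  0  0  0  0  0
 4  0  0  0  1  1  1  1  1  1  1  1
 1  0  0  1  1  1  1  1  1  1  1  2
 4  0  0  1  2  2  2  2  2  2  2  2
 2  0  1  1  2  2  2  2  2  2  2  2
 2  0  1  1  2  2  2  2  2  2  2  2
 0  0  1  1  2  3  3  3  3  3  3  3
 2  0  1  1  2  3  3  3  3  3  3  3
 2  0  1  1  2  3  3  3  3  3  3  3
 3  0  1  1  2  3  4  4  4  4  4  4
 0  0  1  1  2  3  4  4  4  4  4  4
 2  0  1  1  2  3  4  4  4  4  4  4
 2  0  1  1  2  3  4  4  4  4  4  4
 0  0  1  1  2  3  4  4  4  4  4  4
 4  0  1  1  2  3  4  5  5  5  5  5
dp[14][10] = 5. One LCS (by backtracking along matches): 1, 4, 0, 3, 4.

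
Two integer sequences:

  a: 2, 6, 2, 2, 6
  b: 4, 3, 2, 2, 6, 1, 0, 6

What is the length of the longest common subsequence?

3

Taking 2 [1,4], then 6 [2,5], then 6 [5,8] gives a common subsequence of length 3. dp[5][8] = 3 confirms this is the maximum.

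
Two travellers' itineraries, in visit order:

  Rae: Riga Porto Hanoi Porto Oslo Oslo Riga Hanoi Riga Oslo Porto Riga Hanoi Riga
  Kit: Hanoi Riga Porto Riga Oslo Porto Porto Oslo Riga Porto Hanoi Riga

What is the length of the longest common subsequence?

Pick Riga (Rae #1, Kit #4), Porto (Rae #2, Kit #6), Porto (Rae #4, Kit #7), Oslo (Rae #6, Kit #8), Riga (Rae #9, Kit #9), Porto (Rae #11, Kit #10), Hanoi (Rae #13, Kit #11), Riga (Rae #14, Kit #12); all 8 stops appear in both, in order. Since dp[14][12] = 8, nothing longer is possible.

8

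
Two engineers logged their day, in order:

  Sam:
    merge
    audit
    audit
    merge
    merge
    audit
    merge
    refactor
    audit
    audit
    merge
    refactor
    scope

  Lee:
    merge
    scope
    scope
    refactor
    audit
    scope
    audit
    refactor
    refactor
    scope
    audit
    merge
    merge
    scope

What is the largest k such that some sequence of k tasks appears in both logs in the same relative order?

7

Pick merge [1,1], audit [2,5], audit [3,7], audit [6,11], merge [7,12], merge [11,13], scope [13,14]; all 7 tasks appear in both, in order. The LCS DP gives dp[13][14] = 7, so this is optimal.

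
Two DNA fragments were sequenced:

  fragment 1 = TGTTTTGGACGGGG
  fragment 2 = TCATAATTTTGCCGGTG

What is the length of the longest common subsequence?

10

One common subsequence of length 10: T [1,4] → T [3,7] → T [4,8] → T [5,9] → T [6,10] → G [7,11] → C [10,13] → G [11,14] → G [12,15] → G [14,17]. Since dp[14][17] = 10, nothing longer is possible.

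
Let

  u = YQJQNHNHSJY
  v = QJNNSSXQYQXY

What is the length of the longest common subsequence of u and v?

Pick Q [2,1], then J [3,2], then N [5,3], then N [7,4], then S [9,6], then Y [11,12]; all 6 characters appear in both, in order. dp[11][12] = 6 confirms this is the maximum.

6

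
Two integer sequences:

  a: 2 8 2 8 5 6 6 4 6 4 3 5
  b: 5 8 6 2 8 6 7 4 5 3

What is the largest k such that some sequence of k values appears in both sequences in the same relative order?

Pick 8 at a[2]=b[2] → 2 at a[3]=b[4] → 8 at a[4]=b[5] → 6 at a[6]=b[6] → 4 at a[8]=b[8] → 3 at a[11]=b[10]; all 6 values appear in both, in order. The LCS DP gives dp[12][10] = 6, so this is optimal.

6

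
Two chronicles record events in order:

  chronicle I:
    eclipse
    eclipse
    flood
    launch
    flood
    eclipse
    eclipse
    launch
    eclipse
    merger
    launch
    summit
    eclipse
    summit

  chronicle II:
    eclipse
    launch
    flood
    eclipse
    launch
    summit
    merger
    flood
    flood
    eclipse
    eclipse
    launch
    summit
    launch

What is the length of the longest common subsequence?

Match eclipse at chronicle I[1]=chronicle II[1] → eclipse at chronicle I[2]=chronicle II[4] → flood at chronicle I[3]=chronicle II[8] → flood at chronicle I[5]=chronicle II[9] → eclipse at chronicle I[6]=chronicle II[10] → eclipse at chronicle I[7]=chronicle II[11] → launch at chronicle I[8]=chronicle II[12] → launch at chronicle I[11]=chronicle II[14] — 8 events in the same relative order in both. dp[14][14] = 8 confirms this is the maximum.

8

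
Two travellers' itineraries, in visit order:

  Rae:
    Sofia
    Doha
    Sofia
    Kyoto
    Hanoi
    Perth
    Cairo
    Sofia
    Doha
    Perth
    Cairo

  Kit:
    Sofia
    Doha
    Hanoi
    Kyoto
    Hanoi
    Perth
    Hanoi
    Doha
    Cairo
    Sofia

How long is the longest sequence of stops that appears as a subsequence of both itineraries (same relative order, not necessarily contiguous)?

7

One common subsequence of length 7: Sofia (Rae #1, Kit #1); then Doha (Rae #2, Kit #2); then Kyoto (Rae #4, Kit #4); then Hanoi (Rae #5, Kit #5); then Perth (Rae #6, Kit #6); then Cairo (Rae #7, Kit #9); then Sofia (Rae #8, Kit #10), and the DP table's final entry dp[11][10] is also 7, so no common subsequence is longer.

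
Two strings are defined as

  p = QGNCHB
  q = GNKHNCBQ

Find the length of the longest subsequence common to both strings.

Let dp[i][j] be the LCS length of the first i characters of p and the first j characters of q. dp[i][j] = dp[i-1][j-1]+1 when the i-th and j-th characters match, else max(dp[i-1][j], dp[i][j-1]).
    ·  G  N  K  H  N  C  B  Q
 ·  0  0  0  0  0  0  0  0  0
 Q  0  0  0  0  0  0  0  0  1
 G  0  1  1  1  1  1  1  1  1
 N  0  1  2  2  2  2  2  2  2
 C  0  1  2  2  2  2  3  3  3
 H  0  1  2  2  3  3  3  3  3
 B  0  1  2  2  3  3  3  4  4
dp[6][8] = 4. One LCS (by backtracking along matches): GNCB.

4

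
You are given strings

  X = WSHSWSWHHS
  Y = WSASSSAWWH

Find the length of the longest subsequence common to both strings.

Let dp[i][j] be the LCS length of the first i characters of X and the first j characters of Y. dp[i][j] = dp[i-1][j-1]+1 when the i-th and j-th characters match, else max(dp[i-1][j], dp[i][j-1]).
    ·  W  S  A  S  S  S  A  W  W  H
 ·  0  0  0  0  0  0  0  0  0  0  0
 W  0  1  1  1  1  1  1  1  1  1  1
 S  0  1  2  2  2  2  2  2  2  2  2
 H  0  1  2  2  2  2  2  2  2  2  3
 S  0  1  2  2  3  3  3  3  3  3  3
 W  0  1  2  2  3  3  3  3  4  4  4
 S  0  1  2  2  3  4  4  4  4  4  4
 W  0  1  2  2  3  4  4  4  5  5  5
 H  0  1  2  2  3  4  4  4  5  5  6
 H  0  1  2  2  3  4  4  4  5  5  6
 S  0  1  2  2  3  4  5  5  5  5  6
dp[10][10] = 6. One LCS (by backtracking along matches): WSSWWH.

6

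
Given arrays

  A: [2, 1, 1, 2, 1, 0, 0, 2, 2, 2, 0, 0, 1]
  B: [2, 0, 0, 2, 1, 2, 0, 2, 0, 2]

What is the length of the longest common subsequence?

7

Pick 2 [4,1], 0 [6,2], 0 [7,3], 2 [8,4], 2 [9,6], 2 [10,8], 0 [11,9]; all 7 values appear in both, in order. The LCS DP gives dp[13][10] = 7, so this is optimal.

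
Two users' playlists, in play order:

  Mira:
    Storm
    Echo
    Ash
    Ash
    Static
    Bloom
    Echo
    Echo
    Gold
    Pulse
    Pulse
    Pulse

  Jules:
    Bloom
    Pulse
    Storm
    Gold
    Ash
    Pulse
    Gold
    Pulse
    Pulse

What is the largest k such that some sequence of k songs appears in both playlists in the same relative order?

Match Storm [1,3], Ash [3,5], Gold [9,7], Pulse [11,8], Pulse [12,9] — 5 songs in the same relative order in both. dp[12][9] = 5 confirms this is the maximum.

5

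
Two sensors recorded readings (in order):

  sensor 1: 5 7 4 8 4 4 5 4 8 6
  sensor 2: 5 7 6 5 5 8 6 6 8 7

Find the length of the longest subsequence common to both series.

Taking 5 (sensor 1 #1, sensor 2 #1), 7 (sensor 1 #2, sensor 2 #2), 5 (sensor 1 #7, sensor 2 #5), 8 (sensor 1 #9, sensor 2 #6), 6 (sensor 1 #10, sensor 2 #8) gives a common subsequence of length 5. dp[10][10] = 5 confirms this is the maximum.

5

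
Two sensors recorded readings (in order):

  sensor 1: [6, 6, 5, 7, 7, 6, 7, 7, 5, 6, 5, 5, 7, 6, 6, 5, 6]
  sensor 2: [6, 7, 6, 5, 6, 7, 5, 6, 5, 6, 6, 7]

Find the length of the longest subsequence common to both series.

One common subsequence of length 10: 6 (sensor 1 #1, sensor 2 #1); then 6 (sensor 1 #2, sensor 2 #3); then 5 (sensor 1 #3, sensor 2 #4); then 6 (sensor 1 #6, sensor 2 #5); then 7 (sensor 1 #8, sensor 2 #6); then 5 (sensor 1 #9, sensor 2 #7); then 6 (sensor 1 #10, sensor 2 #8); then 5 (sensor 1 #12, sensor 2 #9); then 6 (sensor 1 #14, sensor 2 #10); then 6 (sensor 1 #15, sensor 2 #11). Since dp[17][12] = 10, nothing longer is possible.

10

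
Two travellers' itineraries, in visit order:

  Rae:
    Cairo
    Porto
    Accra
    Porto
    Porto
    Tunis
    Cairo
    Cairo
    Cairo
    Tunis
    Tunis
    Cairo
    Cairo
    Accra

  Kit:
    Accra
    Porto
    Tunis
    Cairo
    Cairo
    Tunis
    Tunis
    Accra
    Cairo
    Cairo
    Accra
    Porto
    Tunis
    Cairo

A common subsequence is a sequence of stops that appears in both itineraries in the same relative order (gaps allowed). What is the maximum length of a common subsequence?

One common subsequence of length 10: Accra (Rae #3, Kit #1) → Porto (Rae #5, Kit #2) → Tunis (Rae #6, Kit #3) → Cairo (Rae #8, Kit #4) → Cairo (Rae #9, Kit #5) → Tunis (Rae #10, Kit #6) → Tunis (Rae #11, Kit #7) → Cairo (Rae #12, Kit #9) → Cairo (Rae #13, Kit #10) → Accra (Rae #14, Kit #11). The LCS DP gives dp[14][14] = 10, so this is optimal.

10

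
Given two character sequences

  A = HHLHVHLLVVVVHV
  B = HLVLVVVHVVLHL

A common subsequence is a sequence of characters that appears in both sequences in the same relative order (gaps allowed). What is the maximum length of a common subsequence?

Pick H at A[2]=B[1]; then L at A[3]=B[2]; then V at A[5]=B[3]; then L at A[7]=B[4]; then V at A[9]=B[6]; then V at A[10]=B[7]; then V at A[11]=B[9]; then V at A[12]=B[10]; then H at A[13]=B[12]; all 9 characters appear in both, in order, and the DP table's final entry dp[14][13] is also 9, so no common subsequence is longer.

9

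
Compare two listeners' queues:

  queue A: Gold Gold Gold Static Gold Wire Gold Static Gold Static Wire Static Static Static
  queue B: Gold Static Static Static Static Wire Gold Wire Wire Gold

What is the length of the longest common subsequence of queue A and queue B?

One common subsequence of length 5: Gold (queue A #1, queue B #1); then Static (queue A #4, queue B #5); then Gold (queue A #5, queue B #7); then Wire (queue A #6, queue B #9); then Gold (queue A #9, queue B #10), and the DP table's final entry dp[14][10] is also 5, so no common subsequence is longer.

5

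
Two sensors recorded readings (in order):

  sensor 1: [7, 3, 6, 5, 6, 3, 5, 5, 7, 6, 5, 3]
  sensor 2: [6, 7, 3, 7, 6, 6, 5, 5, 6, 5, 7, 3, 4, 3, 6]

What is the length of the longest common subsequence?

9

One common subsequence of length 9: 7 (sensor 1 #1, sensor 2 #2); then 3 (sensor 1 #2, sensor 2 #3); then 6 (sensor 1 #3, sensor 2 #5); then 6 (sensor 1 #5, sensor 2 #6); then 5 (sensor 1 #7, sensor 2 #7); then 5 (sensor 1 #8, sensor 2 #8); then 6 (sensor 1 #10, sensor 2 #9); then 5 (sensor 1 #11, sensor 2 #10); then 3 (sensor 1 #12, sensor 2 #14). dp[12][15] = 9 confirms this is the maximum.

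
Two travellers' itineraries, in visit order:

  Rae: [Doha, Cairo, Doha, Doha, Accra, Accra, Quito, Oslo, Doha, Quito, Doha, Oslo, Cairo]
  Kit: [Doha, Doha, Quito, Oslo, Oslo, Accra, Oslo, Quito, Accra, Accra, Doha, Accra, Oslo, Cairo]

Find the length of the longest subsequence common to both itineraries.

Taking Doha (Rae #1, Kit #1), then Doha (Rae #3, Kit #2), then Accra (Rae #6, Kit #6), then Oslo (Rae #8, Kit #7), then Quito (Rae #10, Kit #8), then Doha (Rae #11, Kit #11), then Oslo (Rae #12, Kit #13), then Cairo (Rae #13, Kit #14) gives a common subsequence of length 8, and the DP table's final entry dp[13][14] is also 8, so no common subsequence is longer.

8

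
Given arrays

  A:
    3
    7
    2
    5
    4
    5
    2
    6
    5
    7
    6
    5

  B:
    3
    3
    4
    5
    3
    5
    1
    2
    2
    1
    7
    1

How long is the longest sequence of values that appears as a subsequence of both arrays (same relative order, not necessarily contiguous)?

5

Let dp[i][j] be the LCS length of the first i values of A and the first j values of B. dp[i][j] = dp[i-1][j-1]+1 when the i-th and j-th values match, else max(dp[i-1][j], dp[i][j-1]).
    ·  3  3  4  5  3  5  1  2  2  1  7  1
 ·  0  0  0  0  0  0  0  0  0  0  0  0  0
 3  0  1  1  1  1  1  1  1  1  1  1  1  1
 7  0  1  1  1  1  1  1  1  1  1  1  2  2
 2  0  1  1  1  1  1  1  1  2  2  2  2  2
 5  0  1  1  1  2  2  2  2  2  2  2  2  2
 4  0  1  1  2  2  2  2  2  2  2  2  2  2
 5  0  1  1  2  3  3  3  3  3  3  3  3  3
 2  0  1  1  2  3  3  3  3  4  4  4  4  4
 6  0  1  1  2  3  3  3  3  4  4  4  4  4
 5  0  1  1  2  3  3  4  4  4  4  4  4  4
 7  0  1  1  2  3  3  4  4  4  4  4  5  5
 6  0  1  1  2  3  3  4  4  4  4  4  5  5
 5  0  1  1  2  3  3  4  4  4  4  4  5  5
dp[12][12] = 5. One LCS (by backtracking along matches): 3, 5, 5, 2, 7.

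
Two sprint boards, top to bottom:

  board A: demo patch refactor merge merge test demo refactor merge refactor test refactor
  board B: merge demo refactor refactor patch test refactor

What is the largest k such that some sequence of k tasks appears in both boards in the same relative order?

6

Taking merge (board A #5, board B #1) → demo (board A #7, board B #2) → refactor (board A #8, board B #3) → refactor (board A #10, board B #4) → test (board A #11, board B #6) → refactor (board A #12, board B #7) gives a common subsequence of length 6, and the DP table's final entry dp[12][7] is also 6, so no common subsequence is longer.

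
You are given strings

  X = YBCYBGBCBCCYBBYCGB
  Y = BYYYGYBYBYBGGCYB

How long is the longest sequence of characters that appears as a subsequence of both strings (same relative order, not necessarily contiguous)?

One common subsequence of length 9: Y at X[1]=Y[3], then Y at X[4]=Y[4], then G at X[6]=Y[5], then B at X[7]=Y[7], then B at X[9]=Y[9], then Y at X[12]=Y[10], then B at X[13]=Y[11], then Y at X[15]=Y[15], then B at X[18]=Y[16]. Since dp[18][16] = 9, nothing longer is possible.

9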